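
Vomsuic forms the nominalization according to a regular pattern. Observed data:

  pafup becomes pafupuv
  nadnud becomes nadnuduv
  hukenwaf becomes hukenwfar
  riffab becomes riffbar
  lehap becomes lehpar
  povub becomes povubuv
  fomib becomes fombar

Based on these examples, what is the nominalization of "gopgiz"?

gopgzar

povub and riffab both end in -b yet inflect differently (povubuv, riffbar), so the final letter is not what conditions the rule; the last vowel is.
"gopgiz" has last vowel 'i'. The one such stem in the data (fomib → fombar) deletes the last vowel and adds -ar (as do hukenwaf, riffab), so the same rule applies.
The other pattern: stems whose last vowel is 'u' add -uv.
So gopgiz → gopgzar.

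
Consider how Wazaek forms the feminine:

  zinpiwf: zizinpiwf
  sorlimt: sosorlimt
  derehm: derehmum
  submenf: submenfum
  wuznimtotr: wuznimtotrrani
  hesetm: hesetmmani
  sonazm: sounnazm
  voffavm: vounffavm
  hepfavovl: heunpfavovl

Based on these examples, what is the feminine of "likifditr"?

zinpiwf and submenf both end in -f yet inflect differently (zizinpiwf, submenfum), so the final letter is not what conditions the rule; the second-to-last letter is.
"likifditr" has second-to-last letter 't'. The stems whose second-to-last letter is 't' (wuznimtotr → wuznimtotrrani, hesetm → hesetmmani) double the final consonant and add -ani.
So likifditr → likifditrrani.

likifditrrani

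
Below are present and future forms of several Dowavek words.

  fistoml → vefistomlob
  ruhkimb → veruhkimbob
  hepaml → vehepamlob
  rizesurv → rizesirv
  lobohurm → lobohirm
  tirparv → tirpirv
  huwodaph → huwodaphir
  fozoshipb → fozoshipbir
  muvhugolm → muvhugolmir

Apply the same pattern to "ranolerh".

"ranolerh" has second-to-last letter 'r'. The stems whose second-to-last letter is 'r' (rizesurv → rizesirv, lobohurm → lobohirm, tirparv → tirpirv) change the last vowel to 'i'.
The other patterns: stems whose second-to-last letter is 'm' add ve- … -ob around the stem; stems whose second-to-last letter is 'l' or 'p' add -ir.
So ranolerh → ranolirh.

ranolirh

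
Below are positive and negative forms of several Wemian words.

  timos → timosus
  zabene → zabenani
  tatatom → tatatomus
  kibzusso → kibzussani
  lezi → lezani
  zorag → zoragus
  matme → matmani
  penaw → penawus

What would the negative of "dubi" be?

dubani

kibzusso and tatatom both have last vowel 'o' yet inflect differently (kibzussani, tatatomus), so the last vowel is not what conditions the rule; whether the stem ends in a vowel or a consonant is.
"dubi" ends in a vowel. The stems ending in a vowel (zabene → zabenani, matme → matmani, lezi → lezani) drop the final letter and add -ani.
So dubi → dubani.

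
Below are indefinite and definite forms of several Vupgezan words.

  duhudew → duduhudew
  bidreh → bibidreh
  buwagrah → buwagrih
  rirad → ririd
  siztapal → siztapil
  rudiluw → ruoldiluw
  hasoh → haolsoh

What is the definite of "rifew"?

bidreh and buwagrah both end in -h yet inflect differently (bibidreh, buwagrih), so the final letter is not what conditions the rule; the last vowel is.
"rifew" has last vowel 'e'. The stems whose last vowel is 'e' (duhudew → duduhudew, bidreh → bibidreh) repeat the first consonant+vowel as a prefix.
The other patterns: stems whose last vowel is 'a' change the last vowel to 'i'; stems whose last vowel is 'o' or 'u' insert -ol- after the first vowel.
So rifew → ririfew.

ririfew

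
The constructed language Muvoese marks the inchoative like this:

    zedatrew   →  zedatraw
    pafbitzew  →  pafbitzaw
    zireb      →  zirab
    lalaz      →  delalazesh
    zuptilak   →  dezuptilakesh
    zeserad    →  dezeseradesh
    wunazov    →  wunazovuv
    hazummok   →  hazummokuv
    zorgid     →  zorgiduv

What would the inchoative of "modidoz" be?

modidozuv

zuptilak and hazummok both end in -k yet inflect differently (dezuptilakesh, hazummokuv), so the final letter is not what conditions the rule; the last vowel is.
"modidoz" has last vowel 'o'. The stems whose last vowel is 'o' (wunazov → wunazovuv, hazummok → hazummokuv) add -uv.
The other patterns: stems whose last vowel is 'e' change the last vowel to 'a'; stems whose last vowel is 'a' add de- … -esh around the stem.
So modidoz → modidozuv.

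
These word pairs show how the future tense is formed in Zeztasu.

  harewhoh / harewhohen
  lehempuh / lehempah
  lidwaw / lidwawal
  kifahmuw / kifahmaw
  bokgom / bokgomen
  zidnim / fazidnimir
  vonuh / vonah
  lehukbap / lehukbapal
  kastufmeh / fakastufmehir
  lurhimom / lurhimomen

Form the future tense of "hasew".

zidnim and lurhimom both end in -m yet inflect differently (fazidnimir, lurhimomen), so the final letter is not what conditions the rule; the last vowel is.
"hasew" has last vowel 'e'. The one such stem in the data (kastufmeh → fakastufmehir) adds fa- … -ir around the stem, so the same rule applies.
So hasew → fahasewir.

fahasewir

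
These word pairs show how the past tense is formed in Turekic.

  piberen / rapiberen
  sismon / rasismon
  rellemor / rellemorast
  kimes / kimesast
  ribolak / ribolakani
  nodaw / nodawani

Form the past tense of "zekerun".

razekerun

sismon and rellemor both have last vowel 'o' yet inflect differently (rasismon, rellemorast), so the last vowel is not what conditions the rule; the final letter is.
"zekerun" ends in -n. The stems ending in -n (piberen → rapiberen, sismon → rasismon) add the prefix ra-.
So zekerun → razekerun.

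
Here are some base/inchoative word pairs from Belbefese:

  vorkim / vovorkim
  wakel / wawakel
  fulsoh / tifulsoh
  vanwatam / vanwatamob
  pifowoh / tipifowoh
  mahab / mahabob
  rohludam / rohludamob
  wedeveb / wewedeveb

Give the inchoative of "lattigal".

lattigalob

vanwatam and vorkim both end in -m yet inflect differently (vanwatamob, vovorkim), so the final letter is not what conditions the rule; the last vowel is.
"lattigal" has last vowel 'a'. The stems whose last vowel is 'a' (mahab → mahabob, vanwatam → vanwatamob, rohludam → rohludamob) add -ob.
So lattigal → lattigalob.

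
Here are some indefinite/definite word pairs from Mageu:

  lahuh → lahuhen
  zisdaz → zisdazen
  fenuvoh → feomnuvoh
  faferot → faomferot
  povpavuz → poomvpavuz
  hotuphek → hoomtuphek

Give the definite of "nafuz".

"nafuz" has 2 vowels. The stems with 2 vowels (lahuh → lahuhen, zisdaz → zisdazen) add -en.
The other pattern: stems with 3 vowels insert -om- after the first vowel.
So nafuz → nafuzen.

nafuzen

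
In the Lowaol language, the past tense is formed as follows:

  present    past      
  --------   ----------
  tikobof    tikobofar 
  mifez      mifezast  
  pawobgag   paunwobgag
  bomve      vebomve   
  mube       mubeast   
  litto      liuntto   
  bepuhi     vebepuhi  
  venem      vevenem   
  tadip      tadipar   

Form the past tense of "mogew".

"mogew" begins with m-. The stems beginning with m- (mifez → mifezast, mube → mubeast) add -ast.
The other patterns: stems beginning with b- or v- add the prefix ve-; stems beginning with t- add -ar; stems beginning with l- or p- insert -un- after the first vowel.
So mogew → mogewast.

mogewast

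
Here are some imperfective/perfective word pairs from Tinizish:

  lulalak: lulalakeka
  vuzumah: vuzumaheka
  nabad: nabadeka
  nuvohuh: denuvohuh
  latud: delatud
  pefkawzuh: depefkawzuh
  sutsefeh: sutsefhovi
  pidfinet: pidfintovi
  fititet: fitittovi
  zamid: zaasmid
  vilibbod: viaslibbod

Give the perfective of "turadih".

vuzumah and nuvohuh both end in -h yet inflect differently (vuzumaheka, denuvohuh), so the final letter is not what conditions the rule; the last vowel is.
"turadih" has last vowel 'i'. The one such stem in the data (zamid → zaasmid) inserts -as- after the first vowel (as does vilibbod), so the same rule applies.
The other patterns: stems whose last vowel is 'a' add -eka; stems whose last vowel is 'u' add the prefix de-; stems whose last vowel is 'e' delete the last vowel and add -ovi.
So turadih → tuasradih.

tuasradih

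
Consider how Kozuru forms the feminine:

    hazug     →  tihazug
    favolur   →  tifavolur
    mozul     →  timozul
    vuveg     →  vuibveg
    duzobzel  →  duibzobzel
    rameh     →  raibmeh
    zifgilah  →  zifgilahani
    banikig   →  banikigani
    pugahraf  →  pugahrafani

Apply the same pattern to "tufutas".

"tufutas" has last vowel 'a'. The stems whose last vowel is 'a' (zifgilah → zifgilahani, pugahraf → pugahrafani) add -ani.
So tufutas → tufutasani.

tufutasani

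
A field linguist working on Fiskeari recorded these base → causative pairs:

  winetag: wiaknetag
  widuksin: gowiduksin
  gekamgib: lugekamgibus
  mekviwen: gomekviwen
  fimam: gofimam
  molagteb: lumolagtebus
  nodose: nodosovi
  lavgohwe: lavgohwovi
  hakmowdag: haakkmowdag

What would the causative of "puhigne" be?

lavgohwe and molagteb both have last vowel 'e' yet inflect differently (lavgohwovi, lumolagtebus), so the last vowel is not what conditions the rule; the final letter is.
"puhigne" ends in -e. The stems ending in -e (lavgohwe → lavgohwovi, nodose → nodosovi) drop the final letter and add -ovi.
The other patterns: stems ending in -g insert -ak- after the first vowel; stems ending in -b add lu- … -us around the stem; stems ending in -m or -n add the prefix go-.
So puhigne → puhignovi.

puhignovi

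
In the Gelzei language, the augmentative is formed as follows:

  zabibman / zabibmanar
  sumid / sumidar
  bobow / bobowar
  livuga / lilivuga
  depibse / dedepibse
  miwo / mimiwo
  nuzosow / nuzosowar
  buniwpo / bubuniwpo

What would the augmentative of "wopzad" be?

wopzadar

zabibman and livuga both have last vowel 'a' yet inflect differently (zabibmanar, lilivuga), so the last vowel is not what conditions the rule; whether the stem ends in a vowel or a consonant is.
"wopzad" ends in a consonant. The stems ending in a consonant (zabibman → zabibmanar, nuzosow → nuzosowar, bobow → bobowar) add -ar.
The other pattern: stems ending in a vowel repeat the first consonant+vowel as a prefix.
So wopzad → wopzadar.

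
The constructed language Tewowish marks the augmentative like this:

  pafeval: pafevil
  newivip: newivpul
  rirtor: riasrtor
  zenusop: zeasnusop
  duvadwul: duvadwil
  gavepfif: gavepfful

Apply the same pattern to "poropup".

"poropup" has last vowel 'u'. The one such stem in the data (duvadwul → duvadwil) changes the last vowel to 'i' (as does pafeval), so the same rule applies.
The other patterns: stems whose last vowel is 'i' delete the last vowel and add -ul; stems whose last vowel is 'o' insert -as- after the first vowel.
So poropup → poropip.

poropip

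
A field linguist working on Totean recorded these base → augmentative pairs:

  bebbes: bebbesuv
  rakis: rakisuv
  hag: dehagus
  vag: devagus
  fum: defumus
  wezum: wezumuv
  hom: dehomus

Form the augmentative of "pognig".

"pognig" has 2 vowels. The stems with 2 vowels (wezum → wezumuv, rakis → rakisuv, bebbes → bebbesuv) add -uv.
The other pattern: stems with 1 vowel add de- … -us around the stem.
So pognig → pogniguv.

pogniguv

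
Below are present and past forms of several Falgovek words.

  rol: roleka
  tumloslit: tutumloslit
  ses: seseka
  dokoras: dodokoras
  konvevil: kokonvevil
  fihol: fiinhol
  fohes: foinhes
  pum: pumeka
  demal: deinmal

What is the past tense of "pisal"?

piinsal

ses and fohes both end in -s yet inflect differently (seseka, foinhes), so the final letter is not what conditions the rule; the number of vowels is.
"pisal" has 2 vowels. The stems with 2 vowels (fohes → foinhes, demal → deinmal, fihol → fiinhol) insert -in- after the first vowel.
The other patterns: stems with 1 vowel add -eka; stems with 3 vowels repeat the first consonant+vowel as a prefix.
So pisal → piinsal.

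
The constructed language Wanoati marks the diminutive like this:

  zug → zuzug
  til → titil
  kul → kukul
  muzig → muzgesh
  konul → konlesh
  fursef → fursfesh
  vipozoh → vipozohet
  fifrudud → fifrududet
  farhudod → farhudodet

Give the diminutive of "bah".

babah

"bah" has 1 vowel. The stems with 1 vowel (zug → zuzug, til → titil, kul → kukul) repeat the first consonant+vowel as a prefix.
The other patterns: stems with 2 vowels delete the last vowel and add -esh; stems with 3 vowels add -et.
So bah → babah.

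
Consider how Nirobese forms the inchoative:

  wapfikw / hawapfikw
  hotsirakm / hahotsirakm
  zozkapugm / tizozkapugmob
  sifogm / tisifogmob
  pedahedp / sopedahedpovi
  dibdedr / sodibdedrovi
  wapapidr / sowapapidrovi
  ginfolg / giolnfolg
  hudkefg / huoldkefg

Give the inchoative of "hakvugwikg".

hahakvugwikg

"hakvugwikg" has second-to-last letter 'k'. The stems whose second-to-last letter is 'k' (wapfikw → hawapfikw, hotsirakm → hahotsirakm) add the prefix ha-.
So hakvugwikg → hahakvugwikg.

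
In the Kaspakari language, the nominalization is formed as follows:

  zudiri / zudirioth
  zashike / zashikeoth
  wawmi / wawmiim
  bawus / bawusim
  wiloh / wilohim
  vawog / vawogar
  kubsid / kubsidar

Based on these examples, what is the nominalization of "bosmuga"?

"bosmuga" begins with b-. The one such stem in the data (bawus → bawusim) adds -im, so the same rule applies.
So bosmuga → bosmugaim.

bosmugaim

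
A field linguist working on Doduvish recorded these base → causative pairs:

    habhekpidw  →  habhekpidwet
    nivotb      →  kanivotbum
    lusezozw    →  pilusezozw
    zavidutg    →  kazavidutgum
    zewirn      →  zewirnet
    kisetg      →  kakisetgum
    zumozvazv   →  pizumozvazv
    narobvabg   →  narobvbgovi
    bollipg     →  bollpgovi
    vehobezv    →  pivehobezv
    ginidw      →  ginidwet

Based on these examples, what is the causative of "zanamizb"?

pizanamizb

"zanamizb" has second-to-last letter 'z'. The stems whose second-to-last letter is 'z' (zumozvazv → pizumozvazv, vehobezv → pivehobezv, lusezozw → pilusezozw) add the prefix pi-.
So zanamizb → pizanamizb.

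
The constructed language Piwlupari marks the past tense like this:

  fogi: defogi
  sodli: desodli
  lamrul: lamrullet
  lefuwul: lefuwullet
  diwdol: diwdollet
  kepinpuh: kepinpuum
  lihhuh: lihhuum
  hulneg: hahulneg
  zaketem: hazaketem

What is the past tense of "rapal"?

rapallet

"rapal" ends in -l. The stems ending in -l (lamrul → lamrullet, lefuwul → lefuwullet, diwdol → diwdollet) double the final consonant and add -et.
The other patterns: stems ending in -i add the prefix de-; stems ending in -h drop the final letter and add -um; stems ending in -g or -m add the prefix ha-.
So rapal → rapallet.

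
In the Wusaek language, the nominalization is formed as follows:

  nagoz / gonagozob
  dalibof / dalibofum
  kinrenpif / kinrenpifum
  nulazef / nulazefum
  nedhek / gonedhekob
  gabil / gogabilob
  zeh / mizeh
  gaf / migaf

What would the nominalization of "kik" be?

gaf and kinrenpif both end in -f yet inflect differently (migaf, kinrenpifum), so the final letter is not what conditions the rule; the number of vowels is.
"kik" has 1 vowel. The stems with 1 vowel (zeh → mizeh, gaf → migaf) add the prefix mi-.
The other patterns: stems with 2 vowels add go- … -ob around the stem; stems with 3 vowels add -um.
So kik → mikik.

mikik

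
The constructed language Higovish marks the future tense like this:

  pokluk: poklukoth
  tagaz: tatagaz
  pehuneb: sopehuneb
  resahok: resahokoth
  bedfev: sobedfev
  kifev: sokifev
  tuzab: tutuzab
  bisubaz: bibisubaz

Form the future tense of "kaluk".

tuzab and pehuneb both end in -b yet inflect differently (tutuzab, sopehuneb), so the final letter is not what conditions the rule; the last vowel is.
"kaluk" has last vowel 'u'. The one such stem in the data (pokluk → poklukoth) adds -oth, so the same rule applies.
So kaluk → kalukoth.

kalukoth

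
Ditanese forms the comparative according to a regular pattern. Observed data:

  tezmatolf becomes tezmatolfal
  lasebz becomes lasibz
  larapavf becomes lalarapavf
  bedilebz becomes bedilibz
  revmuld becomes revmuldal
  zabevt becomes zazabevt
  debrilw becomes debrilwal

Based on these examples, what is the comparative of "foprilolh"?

tezmatolf and larapavf both end in -f yet inflect differently (tezmatolfal, lalarapavf), so the final letter is not what conditions the rule; the second-to-last letter is.
"foprilolh" has second-to-last letter 'l'. The stems whose second-to-last letter is 'l' (revmuld → revmuldal, tezmatolf → tezmatolfal, debrilw → debrilwal) add -al.
The other patterns: stems whose second-to-last letter is 'v' repeat the first consonant+vowel as a prefix; stems whose second-to-last letter is 'b' change the last vowel to 'i'.
So foprilolh → foprilolhal.

foprilolhal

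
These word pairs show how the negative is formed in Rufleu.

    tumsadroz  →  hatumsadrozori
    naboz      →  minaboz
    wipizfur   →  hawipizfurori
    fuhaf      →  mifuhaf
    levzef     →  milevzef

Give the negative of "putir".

miputir

"putir" has 2 vowels. The stems with 2 vowels (naboz → minaboz, levzef → milevzef, fuhaf → mifuhaf) add the prefix mi-.
So putir → miputir.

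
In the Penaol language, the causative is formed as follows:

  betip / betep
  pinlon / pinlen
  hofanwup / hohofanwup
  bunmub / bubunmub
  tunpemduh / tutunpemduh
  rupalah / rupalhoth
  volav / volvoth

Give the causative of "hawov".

betip and hofanwup both end in -p yet inflect differently (betep, hohofanwup), so the final letter is not what conditions the rule; the last vowel is.
"hawov" has last vowel 'o'. The one such stem in the data (pinlon → pinlen) changes the last vowel to 'e' (as does betip), so the same rule applies.
So hawov → hawev.

hawev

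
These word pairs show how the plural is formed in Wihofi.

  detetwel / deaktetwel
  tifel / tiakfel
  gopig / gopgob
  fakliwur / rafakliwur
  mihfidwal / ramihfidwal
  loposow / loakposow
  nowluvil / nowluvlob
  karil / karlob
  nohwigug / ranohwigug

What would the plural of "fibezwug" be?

nowluvil and detetwel both end in -l yet inflect differently (nowluvlob, deaktetwel), so the final letter is not what conditions the rule; the last vowel is.
"fibezwug" has last vowel 'u'. The stems whose last vowel is 'u' (nohwigug → ranohwigug, fakliwur → rafakliwur) add the prefix ra-.
So fibezwug → rafibezwug.

rafibezwug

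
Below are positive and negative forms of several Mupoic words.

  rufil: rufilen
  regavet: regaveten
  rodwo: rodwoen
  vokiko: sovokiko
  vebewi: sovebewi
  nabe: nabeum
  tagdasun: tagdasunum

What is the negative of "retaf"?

rodwo and vokiko both end in -o yet inflect differently (rodwoen, sovokiko), so the final letter is not what conditions the rule; the first letter is.
"retaf" begins with r-. The stems beginning with r- (rufil → rufilen, regavet → regaveten, rodwo → rodwoen) add -en.
The other patterns: stems beginning with v- add the prefix so-; stems beginning with n- or t- add -um.
So retaf → retafen.

retafen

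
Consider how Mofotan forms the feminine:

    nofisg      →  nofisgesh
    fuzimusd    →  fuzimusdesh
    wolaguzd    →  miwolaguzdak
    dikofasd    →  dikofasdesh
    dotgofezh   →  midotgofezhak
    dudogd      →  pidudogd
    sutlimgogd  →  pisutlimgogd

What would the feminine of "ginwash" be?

ginwashesh

"ginwash" has second-to-last letter 's'. The stems whose second-to-last letter is 's' (nofisg → nofisgesh, dikofasd → dikofasdesh, fuzimusd → fuzimusdesh) add -esh.
So ginwash → ginwashesh.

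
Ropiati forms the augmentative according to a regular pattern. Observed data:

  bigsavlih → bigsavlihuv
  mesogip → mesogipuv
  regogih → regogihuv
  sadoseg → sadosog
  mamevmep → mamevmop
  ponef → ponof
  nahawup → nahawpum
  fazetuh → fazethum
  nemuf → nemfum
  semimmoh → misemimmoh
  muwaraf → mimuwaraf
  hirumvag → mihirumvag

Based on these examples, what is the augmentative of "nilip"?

nilipuv

mesogip and mamevmep both end in -p yet inflect differently (mesogipuv, mamevmop), so the final letter is not what conditions the rule; the last vowel is.
"nilip" has last vowel 'i'. The stems whose last vowel is 'i' (bigsavlih → bigsavlihuv, mesogip → mesogipuv, regogih → regogihuv) add -uv.
The other patterns: stems whose last vowel is 'e' change the last vowel to 'o'; stems whose last vowel is 'u' delete the last vowel and add -um; stems whose last vowel is 'a' or 'o' add the prefix mi-.
So nilip → nilipuv.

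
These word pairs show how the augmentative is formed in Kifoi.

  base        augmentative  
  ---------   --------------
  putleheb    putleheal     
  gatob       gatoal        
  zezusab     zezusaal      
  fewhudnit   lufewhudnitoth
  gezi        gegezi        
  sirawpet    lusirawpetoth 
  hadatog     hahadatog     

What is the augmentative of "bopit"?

lubopitoth

sirawpet and putleheb both have last vowel 'e' yet inflect differently (lusirawpetoth, putleheal), so the last vowel is not what conditions the rule; the final letter is.
"bopit" ends in -t. The stems ending in -t (sirawpet → lusirawpetoth, fewhudnit → lufewhudnitoth) add lu- … -oth around the stem.
So bopit → lubopitoth.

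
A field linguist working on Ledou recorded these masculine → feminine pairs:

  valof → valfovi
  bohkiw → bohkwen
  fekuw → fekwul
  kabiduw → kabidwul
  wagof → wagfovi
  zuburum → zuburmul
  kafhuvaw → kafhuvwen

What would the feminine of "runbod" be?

fekuw and kafhuvaw both end in -w yet inflect differently (fekwul, kafhuvwen), so the final letter is not what conditions the rule; the last vowel is.
"runbod" has last vowel 'o'. The stems whose last vowel is 'o' (valof → valfovi, wagof → wagfovi) delete the last vowel and add -ovi.
The other patterns: stems whose last vowel is 'u' delete the last vowel and add -ul; stems whose last vowel is 'a' or 'i' delete the last vowel and add -en.
So runbod → runbdovi.

runbdovi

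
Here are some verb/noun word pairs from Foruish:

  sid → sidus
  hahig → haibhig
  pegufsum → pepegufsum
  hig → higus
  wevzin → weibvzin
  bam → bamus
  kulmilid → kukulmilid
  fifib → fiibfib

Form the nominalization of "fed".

hig and hahig both end in -g yet inflect differently (higus, haibhig), so the final letter is not what conditions the rule; the number of vowels is.
"fed" has 1 vowel. The stems with 1 vowel (sid → sidus, bam → bamus, hig → higus) add -us.
The other patterns: stems with 2 vowels insert -ib- after the first vowel; stems with 3 vowels repeat the first consonant+vowel as a prefix.
So fed → fedus.

fedus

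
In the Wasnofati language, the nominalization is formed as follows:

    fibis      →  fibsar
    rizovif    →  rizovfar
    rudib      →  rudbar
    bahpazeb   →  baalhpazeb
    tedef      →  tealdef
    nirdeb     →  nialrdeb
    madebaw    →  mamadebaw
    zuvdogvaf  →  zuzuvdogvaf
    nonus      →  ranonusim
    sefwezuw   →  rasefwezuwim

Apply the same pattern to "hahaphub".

rahahaphubim

"hahaphub" has last vowel 'u'. The stems whose last vowel is 'u' (nonus → ranonusim, sefwezuw → rasefwezuwim) add ra- … -im around the stem.
The other patterns: stems whose last vowel is 'i' delete the last vowel and add -ar; stems whose last vowel is 'e' insert -al- after the first vowel; stems whose last vowel is 'a' repeat the first consonant+vowel as a prefix.
So hahaphub → rahahaphubim.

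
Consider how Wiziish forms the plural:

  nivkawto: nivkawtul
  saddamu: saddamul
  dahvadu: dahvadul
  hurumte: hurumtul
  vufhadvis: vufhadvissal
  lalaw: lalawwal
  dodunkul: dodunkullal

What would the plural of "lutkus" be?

"lutkus" ends in a consonant. The stems ending in a consonant (vufhadvis → vufhadvissal, lalaw → lalawwal, dodunkul → dodunkullal) double the final consonant and add -al.
The other pattern: stems ending in a vowel drop the final letter and add -ul.
So lutkus → lutkussal.

lutkussal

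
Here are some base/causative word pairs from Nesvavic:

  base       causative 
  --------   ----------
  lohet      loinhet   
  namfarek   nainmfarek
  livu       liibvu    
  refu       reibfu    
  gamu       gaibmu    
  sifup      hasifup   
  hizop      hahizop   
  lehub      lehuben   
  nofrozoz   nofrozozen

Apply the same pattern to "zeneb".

zeneben

livu and sifup both have last vowel 'u' yet inflect differently (liibvu, hasifup), so the last vowel is not what conditions the rule; the final letter is.
"zeneb" ends in -b. The one such stem in the data (lehub → lehuben) adds -en, so the same rule applies.
The other patterns: stems ending in -k or -t insert -in- after the first vowel; stems ending in -u insert -ib- after the first vowel; stems ending in -p add the prefix ha-.
So zeneb → zeneben.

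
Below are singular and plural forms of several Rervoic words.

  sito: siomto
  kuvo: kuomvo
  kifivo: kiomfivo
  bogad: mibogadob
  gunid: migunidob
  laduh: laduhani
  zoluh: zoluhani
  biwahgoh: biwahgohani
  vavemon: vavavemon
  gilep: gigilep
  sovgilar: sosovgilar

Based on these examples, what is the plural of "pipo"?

piompo

sito and biwahgoh both have last vowel 'o' yet inflect differently (siomto, biwahgohani), so the last vowel is not what conditions the rule; the final letter is.
"pipo" ends in -o. The stems ending in -o (sito → siomto, kuvo → kuomvo, kifivo → kiomfivo) insert -om- after the first vowel.
So pipo → piompo.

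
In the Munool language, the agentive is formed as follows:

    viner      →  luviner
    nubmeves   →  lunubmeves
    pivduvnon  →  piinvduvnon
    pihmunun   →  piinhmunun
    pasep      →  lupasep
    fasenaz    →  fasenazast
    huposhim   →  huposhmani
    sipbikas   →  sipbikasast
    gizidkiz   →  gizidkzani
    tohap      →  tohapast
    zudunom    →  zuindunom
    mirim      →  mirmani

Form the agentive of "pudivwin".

pasep and tohap both end in -p yet inflect differently (lupasep, tohapast), so the final letter is not what conditions the rule; the last vowel is.
"pudivwin" has last vowel 'i'. The stems whose last vowel is 'i' (huposhim → huposhmani, mirim → mirmani, gizidkiz → gizidkzani) delete the last vowel and add -ani.
The other patterns: stems whose last vowel is 'e' add the prefix lu-; stems whose last vowel is 'a' add -ast; stems whose last vowel is 'o' or 'u' insert -in- after the first vowel.
So pudivwin → pudivwnani.

pudivwnani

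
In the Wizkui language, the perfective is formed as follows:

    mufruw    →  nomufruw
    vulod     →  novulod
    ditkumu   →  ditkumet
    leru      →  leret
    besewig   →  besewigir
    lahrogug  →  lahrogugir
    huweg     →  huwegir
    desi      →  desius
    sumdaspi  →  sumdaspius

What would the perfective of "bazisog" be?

bazisogir

mufruw and ditkumu both have last vowel 'u' yet inflect differently (nomufruw, ditkumet), so the last vowel is not what conditions the rule; the final letter is.
"bazisog" ends in -g. The stems ending in -g (besewig → besewigir, lahrogug → lahrogugir, huweg → huwegir) add -ir.
The other patterns: stems ending in -d or -w add the prefix no-; stems ending in -u drop the final letter and add -et; stems ending in -i add -us.
So bazisog → bazisogir.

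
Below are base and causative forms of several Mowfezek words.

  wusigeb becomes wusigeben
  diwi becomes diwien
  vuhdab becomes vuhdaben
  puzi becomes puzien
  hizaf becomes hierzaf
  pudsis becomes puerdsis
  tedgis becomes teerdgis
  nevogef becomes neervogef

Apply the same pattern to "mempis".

meermpis

vuhdab and hizaf both have last vowel 'a' yet inflect differently (vuhdaben, hierzaf), so the last vowel is not what conditions the rule; the final letter is.
"mempis" ends in -s. The stems ending in -s (pudsis → puerdsis, tedgis → teerdgis) insert -er- after the first vowel.
The other pattern: stems ending in -b or -i add -en.
So mempis → meermpis.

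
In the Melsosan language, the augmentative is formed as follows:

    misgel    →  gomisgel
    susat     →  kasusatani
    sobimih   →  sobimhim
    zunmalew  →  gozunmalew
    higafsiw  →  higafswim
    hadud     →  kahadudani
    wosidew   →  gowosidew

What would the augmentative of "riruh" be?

kariruhani

higafsiw and wosidew both end in -w yet inflect differently (higafswim, gowosidew), so the final letter is not what conditions the rule; the last vowel is.
"riruh" has last vowel 'u'. The one such stem in the data (hadud → kahadudani) adds ka- … -ani around the stem, so the same rule applies.
So riruh → kariruhani.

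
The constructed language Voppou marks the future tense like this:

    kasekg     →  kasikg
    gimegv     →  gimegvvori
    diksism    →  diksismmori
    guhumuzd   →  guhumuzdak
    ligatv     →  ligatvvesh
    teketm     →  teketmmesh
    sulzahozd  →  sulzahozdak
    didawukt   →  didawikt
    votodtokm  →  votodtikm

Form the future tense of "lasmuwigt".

votodtokm and teketm both end in -m yet inflect differently (votodtikm, teketmmesh), so the final letter is not what conditions the rule; the second-to-last letter is.
"lasmuwigt" has second-to-last letter 'g'. The one such stem in the data (gimegv → gimegvvori) doubles the final consonant and adds -ori (as does diksism), so the same rule applies.
The other patterns: stems whose second-to-last letter is 'z' add -ak; stems whose second-to-last letter is 'k' change the last vowel to 'i'; stems whose second-to-last letter is 't' double the final consonant and add -esh.
So lasmuwigt → lasmuwigttori.

lasmuwigttori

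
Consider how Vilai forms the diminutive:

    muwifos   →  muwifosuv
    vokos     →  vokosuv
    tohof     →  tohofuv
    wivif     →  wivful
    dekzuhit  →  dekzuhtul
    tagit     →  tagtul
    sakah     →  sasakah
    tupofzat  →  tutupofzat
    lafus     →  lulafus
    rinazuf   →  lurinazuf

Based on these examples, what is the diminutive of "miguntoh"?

tohof and wivif both end in -f yet inflect differently (tohofuv, wivful), so the final letter is not what conditions the rule; the last vowel is.
"miguntoh" has last vowel 'o'. The stems whose last vowel is 'o' (muwifos → muwifosuv, vokos → vokosuv, tohof → tohofuv) add -uv.
So miguntoh → miguntohuv.

miguntohuv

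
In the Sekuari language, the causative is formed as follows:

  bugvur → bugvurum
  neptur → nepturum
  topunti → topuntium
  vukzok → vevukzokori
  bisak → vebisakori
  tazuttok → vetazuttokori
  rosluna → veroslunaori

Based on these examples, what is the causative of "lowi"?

lowium

bugvur and bisak both begin with b- yet inflect differently (bugvurum, vebisakori), so the first letter is not what conditions the rule; the final letter is.
"lowi" ends in -i. The one such stem in the data (topunti → topuntium) adds -um, so the same rule applies.
The other pattern: stems ending in -a or -k add ve- … -ori around the stem.
So lowi → lowium.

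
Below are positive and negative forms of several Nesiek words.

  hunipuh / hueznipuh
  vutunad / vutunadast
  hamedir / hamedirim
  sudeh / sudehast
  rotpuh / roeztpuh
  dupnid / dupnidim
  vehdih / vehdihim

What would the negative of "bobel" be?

bobelast

vehdih and hunipuh both end in -h yet inflect differently (vehdihim, hueznipuh), so the final letter is not what conditions the rule; the last vowel is.
"bobel" has last vowel 'e'. The one such stem in the data (sudeh → sudehast) adds -ast, so the same rule applies.
The other patterns: stems whose last vowel is 'i' add -im; stems whose last vowel is 'u' insert -ez- after the first vowel.
So bobel → bobelast.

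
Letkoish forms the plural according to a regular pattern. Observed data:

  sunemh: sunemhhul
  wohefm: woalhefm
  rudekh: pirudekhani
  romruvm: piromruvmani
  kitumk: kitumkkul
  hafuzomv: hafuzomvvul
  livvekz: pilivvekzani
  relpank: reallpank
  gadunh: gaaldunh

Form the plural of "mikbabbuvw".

kitumk and relpank both end in -k yet inflect differently (kitumkkul, reallpank), so the final letter is not what conditions the rule; the second-to-last letter is.
"mikbabbuvw" has second-to-last letter 'v'. The one such stem in the data (romruvm → piromruvmani) adds pi- … -ani around the stem, so the same rule applies.
So mikbabbuvw → pimikbabbuvwani.

pimikbabbuvwani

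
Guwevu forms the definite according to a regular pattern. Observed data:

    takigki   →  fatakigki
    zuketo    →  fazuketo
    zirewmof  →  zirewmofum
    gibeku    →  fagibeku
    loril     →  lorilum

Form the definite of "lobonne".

takigki and loril both have last vowel 'i' yet inflect differently (fatakigki, lorilum), so the last vowel is not what conditions the rule; whether the stem ends in a vowel or a consonant is.
"lobonne" ends in a vowel. The stems ending in a vowel (gibeku → fagibeku, zuketo → fazuketo, takigki → fatakigki) add the prefix fa-.
The other pattern: stems ending in a consonant add -um.
So lobonne → falobonne.

falobonne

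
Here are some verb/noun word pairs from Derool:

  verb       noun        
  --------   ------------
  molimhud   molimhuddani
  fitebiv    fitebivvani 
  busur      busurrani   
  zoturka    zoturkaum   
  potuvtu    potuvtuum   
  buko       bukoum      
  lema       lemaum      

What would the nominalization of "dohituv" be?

dohituvvani

molimhud and potuvtu both have last vowel 'u' yet inflect differently (molimhuddani, potuvtuum), so the last vowel is not what conditions the rule; whether the stem ends in a vowel or a consonant is.
"dohituv" ends in a consonant. The stems ending in a consonant (molimhud → molimhuddani, fitebiv → fitebivvani, busur → busurrani) double the final consonant and add -ani.
So dohituv → dohituvvani.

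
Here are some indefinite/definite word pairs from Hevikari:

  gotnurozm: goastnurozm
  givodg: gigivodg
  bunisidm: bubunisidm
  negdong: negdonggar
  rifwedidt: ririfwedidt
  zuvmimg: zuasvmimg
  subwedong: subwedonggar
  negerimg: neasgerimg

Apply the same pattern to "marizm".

maasrizm

subwedong and givodg both end in -g yet inflect differently (subwedonggar, gigivodg), so the final letter is not what conditions the rule; the second-to-last letter is.
"marizm" has second-to-last letter 'z'. The one such stem in the data (gotnurozm → goastnurozm) inserts -as- after the first vowel (as do zuvmimg, negerimg), so the same rule applies.
So marizm → maasrizm.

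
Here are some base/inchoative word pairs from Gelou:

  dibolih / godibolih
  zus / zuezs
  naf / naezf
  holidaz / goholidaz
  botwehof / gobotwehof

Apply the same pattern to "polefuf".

gopolefuf

botwehof and naf both end in -f yet inflect differently (gobotwehof, naezf), so the final letter is not what conditions the rule; the number of vowels is.
"polefuf" has 3 vowels. The stems with 3 vowels (dibolih → godibolih, holidaz → goholidaz, botwehof → gobotwehof) add the prefix go-.
So polefuf → gopolefuf.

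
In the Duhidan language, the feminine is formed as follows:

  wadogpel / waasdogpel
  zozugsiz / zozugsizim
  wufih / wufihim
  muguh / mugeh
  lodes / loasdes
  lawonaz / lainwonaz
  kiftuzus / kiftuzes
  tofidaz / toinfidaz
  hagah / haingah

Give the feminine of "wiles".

wiasles

"wiles" has last vowel 'e'. The stems whose last vowel is 'e' (wadogpel → waasdogpel, lodes → loasdes) insert -as- after the first vowel.
The other patterns: stems whose last vowel is 'u' change the last vowel to 'e'; stems whose last vowel is 'a' insert -in- after the first vowel; stems whose last vowel is 'i' add -im.
So wiles → wiasles.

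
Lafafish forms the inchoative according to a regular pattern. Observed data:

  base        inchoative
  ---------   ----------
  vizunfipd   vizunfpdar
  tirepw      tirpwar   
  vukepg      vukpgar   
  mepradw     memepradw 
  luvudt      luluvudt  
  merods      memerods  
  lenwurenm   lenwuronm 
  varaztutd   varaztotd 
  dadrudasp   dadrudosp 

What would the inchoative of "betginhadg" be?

bebetginhadg

tirepw and mepradw both end in -w yet inflect differently (tirpwar, memepradw), so the final letter is not what conditions the rule; the second-to-last letter is.
"betginhadg" has second-to-last letter 'd'. The stems whose second-to-last letter is 'd' (mepradw → memepradw, luvudt → luluvudt, merods → memerods) repeat the first consonant+vowel as a prefix.
The other patterns: stems whose second-to-last letter is 'p' delete the last vowel and add -ar; stems whose second-to-last letter is 'n', 's' or 't' change the last vowel to 'o'.
So betginhadg → bebetginhadg.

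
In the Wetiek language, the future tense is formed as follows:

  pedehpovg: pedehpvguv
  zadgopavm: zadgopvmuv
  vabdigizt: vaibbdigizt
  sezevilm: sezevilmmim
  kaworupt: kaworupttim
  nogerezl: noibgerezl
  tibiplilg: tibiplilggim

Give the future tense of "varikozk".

vaibrikozk

"varikozk" has second-to-last letter 'z'. The stems whose second-to-last letter is 'z' (nogerezl → noibgerezl, vabdigizt → vaibbdigizt) insert -ib- after the first vowel.
So varikozk → vaibrikozk.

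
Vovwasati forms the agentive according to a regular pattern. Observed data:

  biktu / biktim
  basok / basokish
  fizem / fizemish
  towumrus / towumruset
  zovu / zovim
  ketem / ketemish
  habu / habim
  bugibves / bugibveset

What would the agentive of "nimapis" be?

nimapiset

"nimapis" ends in -s. The stems ending in -s (bugibves → bugibveset, towumrus → towumruset) add -et.
The other patterns: stems ending in -u drop the final letter and add -im; stems ending in -k or -m add -ish.
So nimapis → nimapiset.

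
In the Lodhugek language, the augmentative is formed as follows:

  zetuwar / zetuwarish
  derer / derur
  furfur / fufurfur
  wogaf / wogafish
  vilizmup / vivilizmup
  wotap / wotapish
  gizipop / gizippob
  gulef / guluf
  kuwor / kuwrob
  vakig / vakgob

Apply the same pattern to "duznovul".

duduznovul

"duznovul" has last vowel 'u'. The stems whose last vowel is 'u' (furfur → fufurfur, vilizmup → vivilizmup) repeat the first consonant+vowel as a prefix.
So duznovul → duduznovul.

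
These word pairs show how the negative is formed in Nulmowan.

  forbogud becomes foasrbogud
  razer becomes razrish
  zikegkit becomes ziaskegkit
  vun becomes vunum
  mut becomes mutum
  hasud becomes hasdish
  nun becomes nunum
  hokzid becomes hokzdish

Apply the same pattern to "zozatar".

zoaszatar

hasud and forbogud both end in -d yet inflect differently (hasdish, foasrbogud), so the final letter is not what conditions the rule; the number of vowels is.
"zozatar" has 3 vowels. The stems with 3 vowels (forbogud → foasrbogud, zikegkit → ziaskegkit) insert -as- after the first vowel.
The other patterns: stems with 1 vowel add -um; stems with 2 vowels delete the last vowel and add -ish.
So zozatar → zoaszatar.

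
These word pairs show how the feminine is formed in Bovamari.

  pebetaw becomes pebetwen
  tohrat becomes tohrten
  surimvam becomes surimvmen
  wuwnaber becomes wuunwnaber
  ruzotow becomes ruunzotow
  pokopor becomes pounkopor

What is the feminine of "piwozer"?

"piwozer" has last vowel 'e'. The one such stem in the data (wuwnaber → wuunwnaber) inserts -un- after the first vowel (as do ruzotow, pokopor), so the same rule applies.
So piwozer → piunwozer.

piunwozer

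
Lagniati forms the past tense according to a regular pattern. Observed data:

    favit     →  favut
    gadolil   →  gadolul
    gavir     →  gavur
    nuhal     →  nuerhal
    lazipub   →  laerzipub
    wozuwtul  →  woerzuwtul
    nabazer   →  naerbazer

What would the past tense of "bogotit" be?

gadolil and nuhal both end in -l yet inflect differently (gadolul, nuerhal), so the final letter is not what conditions the rule; the last vowel is.
"bogotit" has last vowel 'i'. The stems whose last vowel is 'i' (favit → favut, gadolil → gadolul, gavir → gavur) change the last vowel to 'u'.
The other pattern: stems whose last vowel is 'a', 'e' or 'u' insert -er- after the first vowel.
So bogotit → bogotut.

bogotut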